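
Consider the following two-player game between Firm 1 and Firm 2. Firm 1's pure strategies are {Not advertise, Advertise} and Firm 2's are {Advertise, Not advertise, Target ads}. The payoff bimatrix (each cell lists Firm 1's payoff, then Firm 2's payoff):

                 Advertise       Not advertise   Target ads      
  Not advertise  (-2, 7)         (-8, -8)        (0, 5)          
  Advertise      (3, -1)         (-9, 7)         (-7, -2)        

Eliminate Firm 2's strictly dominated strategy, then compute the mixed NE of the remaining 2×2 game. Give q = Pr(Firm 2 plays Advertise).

Firm 2's strategy Target ads is strictly dominated by Advertise: 7 > 5 and -1 > -2. Eliminate Target ads.
For Firm 1 to be willing to mix, Firm 1 must be indifferent between Not advertise and Advertise, which pins down Firm 2's mix.
  Firm 1's expected payoff from Not advertise: q·(-2) + (1−q)·(-8) = 6q - 8
  Firm 1's expected payoff from Advertise: q·3 + (1−q)·(-9) = 12q - 9
  6q - 8 = 12q - 9  ⇒  -6q = -1  ⇒  q = 1/6.

q = 1/6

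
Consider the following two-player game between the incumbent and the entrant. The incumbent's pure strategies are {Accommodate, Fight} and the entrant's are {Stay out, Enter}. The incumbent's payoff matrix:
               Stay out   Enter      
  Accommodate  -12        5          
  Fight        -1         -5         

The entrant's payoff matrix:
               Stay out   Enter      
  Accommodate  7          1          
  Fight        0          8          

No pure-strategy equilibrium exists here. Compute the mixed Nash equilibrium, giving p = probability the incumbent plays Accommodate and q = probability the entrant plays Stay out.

p = 4/7, q = 10/21

Set the entrant's expected payoff from Stay out equal to that from Enter:
  the entrant's expected payoff from Stay out: p·7 + (1−p)·0 = 7p
  the entrant's expected payoff from Enter: p·1 + (1−p)·8 = -7p + 8
  7p = -7p + 8  ⇒  14p = 8  ⇒  p = 4/7.
Set the incumbent's expected payoff from Accommodate equal to that from Fight:
  the incumbent's payoff to Accommodate: q·(-12) + (1−q)·5 = -17q + 5
  the incumbent's payoff to Fight: q·(-1) + (1−q)·(-5) = 4q - 5
  -17q + 5 = 4q - 5  ⇒  -21q = -10  ⇒  q = 10/21.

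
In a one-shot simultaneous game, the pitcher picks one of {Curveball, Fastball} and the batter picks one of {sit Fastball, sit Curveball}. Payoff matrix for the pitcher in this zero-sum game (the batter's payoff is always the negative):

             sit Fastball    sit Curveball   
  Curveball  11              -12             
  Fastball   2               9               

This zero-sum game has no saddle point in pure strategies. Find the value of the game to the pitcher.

v = 41/10

Set the pitcher's expected payoff from Curveball equal to that from Fastball:
  the pitcher's expected payoff from Curveball: q·11 + (1−q)·(-12) = 23q - 12
  the pitcher's expected payoff from Fastball: q·2 + (1−q)·9 = -7q + 9
  23q - 12 = -7q + 9  ⇒  30q = 21  ⇒  q = 7/10.
The value is the pitcher's expected payoff against this mix (using Curveball): (7/10)·11 + (3/10)·(-12) = 41/10.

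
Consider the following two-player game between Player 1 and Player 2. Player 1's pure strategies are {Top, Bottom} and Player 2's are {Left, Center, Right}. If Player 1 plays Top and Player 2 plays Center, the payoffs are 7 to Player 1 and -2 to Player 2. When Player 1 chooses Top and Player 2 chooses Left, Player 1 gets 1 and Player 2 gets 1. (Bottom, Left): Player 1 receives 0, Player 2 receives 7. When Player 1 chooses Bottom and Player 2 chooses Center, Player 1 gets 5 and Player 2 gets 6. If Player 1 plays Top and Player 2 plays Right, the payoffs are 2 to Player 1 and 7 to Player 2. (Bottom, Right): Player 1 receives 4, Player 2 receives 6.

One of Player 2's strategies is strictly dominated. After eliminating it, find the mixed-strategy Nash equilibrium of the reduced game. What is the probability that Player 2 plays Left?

Player 2's strategy Center is strictly dominated by Left: 1 > -2 and 7 > 6. Eliminate Center.
Player 1's indifference between Top and Bottom determines Player 2's mixing probability q:
  Player 1's expected payoff from Top: q·1 + (1−q)·2 = -q + 2
  Player 1's expected payoff from Bottom: q·0 + (1−q)·4 = -4q + 4
  -q + 2 = -4q + 4  ⇒  3q = 2  ⇒  q = 2/3.

q = 2/3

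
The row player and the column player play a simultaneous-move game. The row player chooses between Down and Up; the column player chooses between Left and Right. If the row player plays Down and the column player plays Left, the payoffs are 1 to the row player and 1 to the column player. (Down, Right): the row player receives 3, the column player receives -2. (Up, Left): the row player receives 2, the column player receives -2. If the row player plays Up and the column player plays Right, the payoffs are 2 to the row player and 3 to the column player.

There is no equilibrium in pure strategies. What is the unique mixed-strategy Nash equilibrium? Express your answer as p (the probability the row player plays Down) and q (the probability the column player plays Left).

p = 5/8, q = 1/2

Set the column player's expected payoff from Left equal to that from Right:
  the column player's expected payoff from Left: p·1 + (1−p)·(-2) = 3p - 2
  the column player's expected payoff from Right: p·(-2) + (1−p)·3 = -5p + 3
  3p - 2 = -5p + 3  ⇒  8p = 5  ⇒  p = 5/8.
The column player's mix must leave the row player indifferent between Down and Up.
  the row player's expected payoff from Down: q·1 + (1−q)·3 = -2q + 3
  the row player's expected payoff from Up: q·2 + (1−q)·2 = 2
  -2q + 3 = 2  ⇒  -2q = -1  ⇒  q = 1/2.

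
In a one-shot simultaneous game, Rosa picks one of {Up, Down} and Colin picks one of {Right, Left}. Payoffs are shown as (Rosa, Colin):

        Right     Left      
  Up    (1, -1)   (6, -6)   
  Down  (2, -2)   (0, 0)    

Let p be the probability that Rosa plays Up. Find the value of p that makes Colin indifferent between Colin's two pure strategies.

For Colin to be willing to mix, Colin must be indifferent between Right and Left, which pins down Rosa's mix.
  Colin's payoff from Right: p·(-1) + (1−p)·(-2) = p - 2
  Colin's payoff from Left: p·(-6) + (1−p)·0 = -6p
  p - 2 = -6p  ⇒  7p = 2  ⇒  p = 2/7.

p = 2/7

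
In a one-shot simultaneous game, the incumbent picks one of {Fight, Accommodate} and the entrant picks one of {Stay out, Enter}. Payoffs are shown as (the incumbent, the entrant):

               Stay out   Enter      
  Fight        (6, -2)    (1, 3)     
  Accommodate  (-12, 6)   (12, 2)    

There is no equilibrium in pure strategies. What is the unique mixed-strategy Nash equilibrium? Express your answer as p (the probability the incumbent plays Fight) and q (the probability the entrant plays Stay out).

In a mixed equilibrium the entrant is indifferent between Stay out and Enter; this condition fixes p.
  the entrant's expected payoff from Stay out: p·(-2) + (1−p)·6 = -8p + 6
  the entrant's expected payoff from Enter: p·3 + (1−p)·2 = p + 2
  -8p + 6 = p + 2  ⇒  -9p = -4  ⇒  p = 4/9.
In a mixed equilibrium the incumbent is indifferent between Fight and Accommodate; this condition fixes q.
  the incumbent's payoff to Fight: q·6 + (1−q)·1 = 5q + 1
  the incumbent's payoff to Accommodate: q·(-12) + (1−q)·12 = -24q + 12
  5q + 1 = -24q + 12  ⇒  29q = 11  ⇒  q = 11/29.

p = 4/9, q = 11/29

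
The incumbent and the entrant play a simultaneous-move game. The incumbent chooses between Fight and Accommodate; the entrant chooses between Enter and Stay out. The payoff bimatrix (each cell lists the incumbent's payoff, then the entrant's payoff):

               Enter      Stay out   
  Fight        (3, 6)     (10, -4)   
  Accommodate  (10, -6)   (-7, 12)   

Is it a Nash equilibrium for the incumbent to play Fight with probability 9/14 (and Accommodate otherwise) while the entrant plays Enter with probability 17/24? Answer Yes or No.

Yes

Check the entrant's indifference given the incumbent's mix p = 9/14:
  payoff from Enter = 12/7; payoff from Stay out = 12/7 — equal.
Check the incumbent's indifference given the entrant's mix q = 17/24:
  payoff from Fight = 121/24; payoff from Accommodate = 121/24 — equal.
Both players are indifferent, so neither can profitably deviate.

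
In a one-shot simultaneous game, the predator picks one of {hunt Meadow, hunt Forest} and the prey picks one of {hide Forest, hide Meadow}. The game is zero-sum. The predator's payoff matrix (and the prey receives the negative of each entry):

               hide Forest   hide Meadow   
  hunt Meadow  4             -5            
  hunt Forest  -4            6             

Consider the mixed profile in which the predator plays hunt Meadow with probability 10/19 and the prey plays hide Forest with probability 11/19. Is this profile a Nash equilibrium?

Yes

Check the prey's indifference given the predator's mix p = 10/19:
  payoff from hide Forest = -4/19; payoff from hide Meadow = -4/19 — equal.
Check the predator's indifference given the prey's mix q = 11/19:
  payoff from hunt Meadow = 4/19; payoff from hunt Forest = 4/19 — equal.
Both players are indifferent, so neither can profitably deviate.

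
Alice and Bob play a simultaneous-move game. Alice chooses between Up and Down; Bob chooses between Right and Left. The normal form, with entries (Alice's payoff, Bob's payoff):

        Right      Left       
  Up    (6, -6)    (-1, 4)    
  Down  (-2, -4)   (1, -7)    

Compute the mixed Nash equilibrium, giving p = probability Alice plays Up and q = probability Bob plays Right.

p = 3/13, q = 1/5

Bob's indifference between Right and Left determines Alice's mixing probability p:
  Bob's payoff from Right: p·(-6) + (1−p)·(-4) = -2p - 4
  Bob's payoff from Left: p·4 + (1−p)·(-7) = 11p - 7
  -2p - 4 = 11p - 7  ⇒  -13p = -3  ⇒  p = 3/13.
Alice's indifference between Up and Down determines Bob's mixing probability q:
  Alice's expected payoff from Up: q·6 + (1−q)·(-1) = 7q - 1
  Alice's expected payoff from Down: q·(-2) + (1−q)·1 = -3q + 1
  7q - 1 = -3q + 1  ⇒  10q = 2  ⇒  q = 1/5.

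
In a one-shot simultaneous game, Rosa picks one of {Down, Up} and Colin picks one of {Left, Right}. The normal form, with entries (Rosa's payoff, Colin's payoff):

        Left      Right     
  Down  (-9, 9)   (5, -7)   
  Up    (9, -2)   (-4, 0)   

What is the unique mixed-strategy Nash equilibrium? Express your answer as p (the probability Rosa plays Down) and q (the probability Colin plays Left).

In a mixed equilibrium Colin is indifferent between Left and Right; this condition fixes p.
  Colin's expected payoff from Left: p·9 + (1−p)·(-2) = 11p - 2
  Colin's expected payoff from Right: p·(-7) + (1−p)·0 = -7p
  11p - 2 = -7p  ⇒  18p = 2  ⇒  p = 1/9.
For Rosa to be willing to mix, Rosa must be indifferent between Down and Up, which pins down Colin's mix.
  Rosa's expected payoff from Down: q·(-9) + (1−q)·5 = -14q + 5
  Rosa's expected payoff from Up: q·9 + (1−q)·(-4) = 13q - 4
  -14q + 5 = 13q - 4  ⇒  -27q = -9  ⇒  q = 1/3.

p = 1/9, q = 1/3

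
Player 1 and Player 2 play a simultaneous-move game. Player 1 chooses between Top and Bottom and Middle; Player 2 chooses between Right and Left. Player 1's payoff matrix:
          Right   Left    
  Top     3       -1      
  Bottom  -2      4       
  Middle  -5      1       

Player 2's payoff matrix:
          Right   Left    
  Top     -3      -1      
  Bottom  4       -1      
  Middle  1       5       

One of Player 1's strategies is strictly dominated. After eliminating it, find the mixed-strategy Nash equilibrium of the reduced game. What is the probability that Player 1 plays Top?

Player 1's strategy Middle is strictly dominated by Bottom: -2 > -5 and 4 > 1. Eliminate Middle.
Player 1's mix must leave Player 2 indifferent between Right and Left.
  Player 2's payoff from Right: p·(-3) + (1−p)·4 = -7p + 4
  Player 2's payoff from Left: p·(-1) + (1−p)·(-1) = -1
  -7p + 4 = -1  ⇒  -7p = -5  ⇒  p = 5/7.

p = 5/7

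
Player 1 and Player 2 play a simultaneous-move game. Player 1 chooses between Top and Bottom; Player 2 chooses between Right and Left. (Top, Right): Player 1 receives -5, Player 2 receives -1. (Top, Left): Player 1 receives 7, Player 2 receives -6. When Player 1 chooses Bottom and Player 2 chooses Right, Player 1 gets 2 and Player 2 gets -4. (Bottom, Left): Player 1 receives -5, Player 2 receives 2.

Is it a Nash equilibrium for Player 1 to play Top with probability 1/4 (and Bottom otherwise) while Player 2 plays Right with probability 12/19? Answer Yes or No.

No

Given Player 1's mix p = 1/4, Player 2's payoff from Right is -13/4 but from Left is 0. Player 2 strictly prefers Left, so Player 2 would not mix.
So the proposed profile is not a Nash equilibrium.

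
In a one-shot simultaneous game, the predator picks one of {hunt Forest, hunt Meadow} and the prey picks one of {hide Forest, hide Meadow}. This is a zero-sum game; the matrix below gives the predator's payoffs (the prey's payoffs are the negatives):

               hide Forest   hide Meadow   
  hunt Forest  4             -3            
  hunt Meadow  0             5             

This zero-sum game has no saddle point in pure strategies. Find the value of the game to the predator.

v = 5/3

In a mixed equilibrium the predator is indifferent between hunt Forest and hunt Meadow; this condition fixes q.
  the predator's payoff to hunt Forest: q·4 + (1−q)·(-3) = 7q - 3
  the predator's payoff to hunt Meadow: q·0 + (1−q)·5 = -5q + 5
  7q - 3 = -5q + 5  ⇒  12q = 8  ⇒  q = 2/3.
The value is the predator's expected payoff against this mix (using hunt Forest): (2/3)·4 + (1/3)·(-3) = 5/3.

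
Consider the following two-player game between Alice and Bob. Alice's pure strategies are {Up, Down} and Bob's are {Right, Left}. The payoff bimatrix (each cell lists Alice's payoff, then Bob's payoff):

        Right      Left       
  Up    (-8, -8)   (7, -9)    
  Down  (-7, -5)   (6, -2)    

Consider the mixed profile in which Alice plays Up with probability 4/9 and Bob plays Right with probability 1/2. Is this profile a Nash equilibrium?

Given Alice's mix p = 4/9, Bob's payoff from Right is -19/3 but from Left is -46/9. Bob strictly prefers Left, so Bob would not mix.
So the proposed profile is not a Nash equilibrium.

No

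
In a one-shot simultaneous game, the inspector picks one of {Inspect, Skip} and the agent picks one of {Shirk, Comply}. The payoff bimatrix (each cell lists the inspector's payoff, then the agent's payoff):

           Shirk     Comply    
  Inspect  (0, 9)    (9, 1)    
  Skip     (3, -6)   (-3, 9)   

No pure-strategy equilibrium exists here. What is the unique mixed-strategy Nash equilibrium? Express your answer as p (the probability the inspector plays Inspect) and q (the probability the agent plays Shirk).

The inspector's mix must leave the agent indifferent between Shirk and Comply.
  the agent's payoff to Shirk: p·9 + (1−p)·(-6) = 15p - 6
  the agent's payoff to Comply: p·1 + (1−p)·9 = -8p + 9
  15p - 6 = -8p + 9  ⇒  23p = 15  ⇒  p = 15/23.
The inspector's indifference between Inspect and Skip determines the agent's mixing probability q:
  the inspector's payoff to Inspect: q·0 + (1−q)·9 = -9q + 9
  the inspector's payoff to Skip: q·3 + (1−q)·(-3) = 6q - 3
  -9q + 9 = 6q - 3  ⇒  -15q = -12  ⇒  q = 4/5.

p = 15/23, q = 4/5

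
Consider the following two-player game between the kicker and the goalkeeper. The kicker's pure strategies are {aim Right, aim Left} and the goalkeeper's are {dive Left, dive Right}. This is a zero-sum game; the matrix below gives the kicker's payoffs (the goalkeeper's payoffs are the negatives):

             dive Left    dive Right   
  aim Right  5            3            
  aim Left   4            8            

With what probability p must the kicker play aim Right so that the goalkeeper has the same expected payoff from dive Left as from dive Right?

p = 2/3

For the goalkeeper to be willing to mix, the goalkeeper must be indifferent between dive Left and dive Right, which pins down the kicker's mix.
  the goalkeeper's payoff to dive Left: p·(-5) + (1−p)·(-4) = -p - 4
  the goalkeeper's payoff to dive Right: p·(-3) + (1−p)·(-8) = 5p - 8
  -p - 4 = 5p - 8  ⇒  -6p = -4  ⇒  p = 2/3.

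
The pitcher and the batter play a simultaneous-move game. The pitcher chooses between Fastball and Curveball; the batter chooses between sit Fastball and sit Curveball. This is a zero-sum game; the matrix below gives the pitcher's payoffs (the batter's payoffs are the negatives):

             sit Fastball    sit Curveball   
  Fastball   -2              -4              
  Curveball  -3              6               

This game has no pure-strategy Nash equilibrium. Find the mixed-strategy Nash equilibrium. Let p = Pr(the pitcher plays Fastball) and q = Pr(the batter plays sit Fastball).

p = 9/11, q = 10/11

Set the batter's expected payoff from sit Fastball equal to that from sit Curveball:
  the batter's expected payoff from sit Fastball: p·2 + (1−p)·3 = -p + 3
  the batter's expected payoff from sit Curveball: p·4 + (1−p)·(-6) = 10p - 6
  -p + 3 = 10p - 6  ⇒  -11p = -9  ⇒  p = 9/11.
Set the pitcher's expected payoff from Fastball equal to that from Curveball:
  the pitcher's payoff to Fastball: q·(-2) + (1−q)·(-4) = 2q - 4
  the pitcher's payoff to Curveball: q·(-3) + (1−q)·6 = -9q + 6
  2q - 4 = -9q + 6  ⇒  11q = 10  ⇒  q = 10/11.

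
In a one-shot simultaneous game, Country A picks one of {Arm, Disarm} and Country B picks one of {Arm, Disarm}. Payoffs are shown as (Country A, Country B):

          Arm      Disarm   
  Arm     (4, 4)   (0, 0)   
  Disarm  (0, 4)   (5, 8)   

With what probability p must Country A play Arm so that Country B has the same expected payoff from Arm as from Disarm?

Set Country B's expected payoff from Arm equal to that from Disarm:
  Country B's payoff to Arm: p·4 + (1−p)·4 = 4
  Country B's payoff to Disarm: p·0 + (1−p)·8 = -8p + 8
  4 = -8p + 8  ⇒  8p = 4  ⇒  p = 1/2.

p = 1/2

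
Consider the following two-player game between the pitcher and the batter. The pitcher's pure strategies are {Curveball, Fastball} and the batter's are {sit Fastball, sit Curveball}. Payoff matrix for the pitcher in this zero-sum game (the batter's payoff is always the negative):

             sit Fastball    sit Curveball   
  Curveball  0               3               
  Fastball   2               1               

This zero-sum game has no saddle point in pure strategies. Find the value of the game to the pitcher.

In a mixed equilibrium the pitcher is indifferent between Curveball and Fastball; this condition fixes q.
  the pitcher's payoff from Curveball: q·0 + (1−q)·3 = -3q + 3
  the pitcher's payoff from Fastball: q·2 + (1−q)·1 = q + 1
  -3q + 3 = q + 1  ⇒  -4q = -2  ⇒  q = 1/2.
The value is the pitcher's expected payoff against this mix (using Curveball): (1/2)·0 + (1/2)·3 = 3/2.

v = 3/2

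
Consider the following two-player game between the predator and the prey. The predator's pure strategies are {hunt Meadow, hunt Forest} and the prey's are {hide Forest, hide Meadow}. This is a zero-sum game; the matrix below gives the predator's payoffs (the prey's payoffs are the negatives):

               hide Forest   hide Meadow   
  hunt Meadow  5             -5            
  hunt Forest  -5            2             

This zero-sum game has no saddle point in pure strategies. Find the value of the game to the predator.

v = -15/17

Set the predator's expected payoff from hunt Meadow equal to that from hunt Forest:
  the predator's payoff from hunt Meadow: q·5 + (1−q)·(-5) = 10q - 5
  the predator's payoff from hunt Forest: q·(-5) + (1−q)·2 = -7q + 2
  10q - 5 = -7q + 2  ⇒  17q = 7  ⇒  q = 7/17.
The value is the predator's expected payoff against this mix (using hunt Meadow): (7/17)·5 + (10/17)·(-5) = -15/17.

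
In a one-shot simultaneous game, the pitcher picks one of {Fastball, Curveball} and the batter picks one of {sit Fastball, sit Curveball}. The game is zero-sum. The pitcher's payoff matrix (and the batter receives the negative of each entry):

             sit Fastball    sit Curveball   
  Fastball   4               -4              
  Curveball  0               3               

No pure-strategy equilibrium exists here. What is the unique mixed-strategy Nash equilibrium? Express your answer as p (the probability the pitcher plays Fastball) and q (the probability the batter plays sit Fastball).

For the batter to be willing to mix, the batter must be indifferent between sit Fastball and sit Curveball, which pins down the pitcher's mix.
  the batter's expected payoff from sit Fastball: p·(-4) + (1−p)·0 = -4p
  the batter's expected payoff from sit Curveball: p·4 + (1−p)·(-3) = 7p - 3
  -4p = 7p - 3  ⇒  -11p = -3  ⇒  p = 3/11.
Set the pitcher's expected payoff from Fastball equal to that from Curveball:
  the pitcher's payoff to Fastball: q·4 + (1−q)·(-4) = 8q - 4
  the pitcher's payoff to Curveball: q·0 + (1−q)·3 = -3q + 3
  8q - 4 = -3q + 3  ⇒  11q = 7  ⇒  q = 7/11.

p = 3/11, q = 7/11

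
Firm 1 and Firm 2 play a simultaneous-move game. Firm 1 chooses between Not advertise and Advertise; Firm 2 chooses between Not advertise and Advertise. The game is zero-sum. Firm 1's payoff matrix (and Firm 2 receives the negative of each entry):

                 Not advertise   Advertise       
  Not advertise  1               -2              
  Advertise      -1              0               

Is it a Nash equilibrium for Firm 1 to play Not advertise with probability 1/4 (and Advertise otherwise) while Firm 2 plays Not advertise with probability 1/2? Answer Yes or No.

Check Firm 2's indifference given Firm 1's mix p = 1/4:
  payoff from Not advertise = 1/2; payoff from Advertise = 1/2 — equal.
Check Firm 1's indifference given Firm 2's mix q = 1/2:
  payoff from Not advertise = -1/2; payoff from Advertise = -1/2 — equal.
Both players are indifferent, so neither can profitably deviate.

Yes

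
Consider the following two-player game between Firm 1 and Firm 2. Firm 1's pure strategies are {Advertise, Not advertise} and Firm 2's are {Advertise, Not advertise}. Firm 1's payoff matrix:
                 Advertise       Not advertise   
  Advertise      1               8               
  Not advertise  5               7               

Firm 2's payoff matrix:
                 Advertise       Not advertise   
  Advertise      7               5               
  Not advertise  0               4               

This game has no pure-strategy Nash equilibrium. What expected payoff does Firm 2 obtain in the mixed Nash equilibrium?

14/3

Firm 2's indifference between Advertise and Not advertise determines Firm 1's mixing probability p:
  Firm 2's payoff to Advertise: p·7 + (1−p)·0 = 7p
  Firm 2's payoff to Not advertise: p·5 + (1−p)·4 = p + 4
  7p = p + 4  ⇒  6p = 4  ⇒  p = 2/3.
At equilibrium Firm 2 is indifferent across columns, so Firm 2's payoff equals the payoff from Advertise: (2/3)·7 + (1/3)·0 = 14/3.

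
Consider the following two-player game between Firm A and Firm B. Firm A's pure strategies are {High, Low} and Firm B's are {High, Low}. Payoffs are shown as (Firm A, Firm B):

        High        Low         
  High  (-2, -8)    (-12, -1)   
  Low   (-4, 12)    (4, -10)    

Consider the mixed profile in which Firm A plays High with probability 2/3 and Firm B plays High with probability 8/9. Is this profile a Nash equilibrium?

No

Given Firm A's mix p = 2/3, Firm B's payoff from High is -4/3 but from Low is -4. Firm B strictly prefers High, so Firm B would not mix.
So the proposed profile is not a Nash equilibrium.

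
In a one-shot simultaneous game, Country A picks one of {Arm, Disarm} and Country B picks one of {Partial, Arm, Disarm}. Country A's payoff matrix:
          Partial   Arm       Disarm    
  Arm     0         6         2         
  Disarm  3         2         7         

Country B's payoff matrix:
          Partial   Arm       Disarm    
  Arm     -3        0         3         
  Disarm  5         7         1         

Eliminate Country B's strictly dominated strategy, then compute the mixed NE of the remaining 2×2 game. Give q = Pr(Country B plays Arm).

Country B's strategy Partial is strictly dominated by Arm: 0 > -3 and 7 > 5. Eliminate Partial.
Set Country A's expected payoff from Arm equal to that from Disarm:
  Country A's expected payoff from Arm: q·6 + (1−q)·2 = 4q + 2
  Country A's expected payoff from Disarm: q·2 + (1−q)·7 = -5q + 7
  4q + 2 = -5q + 7  ⇒  9q = 5  ⇒  q = 5/9.

q = 5/9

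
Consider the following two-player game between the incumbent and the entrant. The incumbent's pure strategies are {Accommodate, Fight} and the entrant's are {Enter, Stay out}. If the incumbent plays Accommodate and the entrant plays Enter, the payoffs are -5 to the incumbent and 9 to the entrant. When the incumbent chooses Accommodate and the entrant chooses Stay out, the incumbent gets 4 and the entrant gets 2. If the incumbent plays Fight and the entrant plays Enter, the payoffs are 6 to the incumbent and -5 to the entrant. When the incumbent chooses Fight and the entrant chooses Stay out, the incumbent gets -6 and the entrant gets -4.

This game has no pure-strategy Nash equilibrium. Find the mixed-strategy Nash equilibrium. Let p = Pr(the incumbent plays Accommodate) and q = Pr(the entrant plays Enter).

p = 1/8, q = 10/21

The entrant's indifference between Enter and Stay out determines the incumbent's mixing probability p:
  the entrant's expected payoff from Enter: p·9 + (1−p)·(-5) = 14p - 5
  the entrant's expected payoff from Stay out: p·2 + (1−p)·(-4) = 6p - 4
  14p - 5 = 6p - 4  ⇒  8p = 1  ⇒  p = 1/8.
The incumbent's indifference between Accommodate and Fight determines the entrant's mixing probability q:
  the incumbent's payoff from Accommodate: q·(-5) + (1−q)·4 = -9q + 4
  the incumbent's payoff from Fight: q·6 + (1−q)·(-6) = 12q - 6
  -9q + 4 = 12q - 6  ⇒  -21q = -10  ⇒  q = 10/21.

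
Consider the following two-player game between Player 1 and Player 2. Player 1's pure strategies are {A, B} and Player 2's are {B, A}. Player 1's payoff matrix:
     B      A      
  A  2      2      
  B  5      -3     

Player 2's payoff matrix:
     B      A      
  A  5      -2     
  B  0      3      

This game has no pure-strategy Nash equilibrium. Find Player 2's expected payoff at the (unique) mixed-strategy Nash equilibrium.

3/2

In a mixed equilibrium Player 2 is indifferent between B and A; this condition fixes p.
  Player 2's payoff from B: p·5 + (1−p)·0 = 5p
  Player 2's payoff from A: p·(-2) + (1−p)·3 = -5p + 3
  5p = -5p + 3  ⇒  10p = 3  ⇒  p = 3/10.
At equilibrium Player 2 is indifferent across columns, so Player 2's payoff equals the payoff from B: (3/10)·5 + (7/10)·0 = 3/2.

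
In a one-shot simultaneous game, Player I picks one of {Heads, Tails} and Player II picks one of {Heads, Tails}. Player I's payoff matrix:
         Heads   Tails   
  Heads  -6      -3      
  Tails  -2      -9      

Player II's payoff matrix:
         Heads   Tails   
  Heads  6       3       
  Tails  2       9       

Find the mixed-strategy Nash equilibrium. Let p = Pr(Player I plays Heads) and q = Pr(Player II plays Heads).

Player I's mix must leave Player II indifferent between Heads and Tails.
  Player II's payoff to Heads: p·6 + (1−p)·2 = 4p + 2
  Player II's payoff to Tails: p·3 + (1−p)·9 = -6p + 9
  4p + 2 = -6p + 9  ⇒  10p = 7  ⇒  p = 7/10.
In a mixed equilibrium Player I is indifferent between Heads and Tails; this condition fixes q.
  Player I's payoff from Heads: q·(-6) + (1−q)·(-3) = -3q - 3
  Player I's payoff from Tails: q·(-2) + (1−q)·(-9) = 7q - 9
  -3q - 3 = 7q - 9  ⇒  -10q = -6  ⇒  q = 3/5.

p = 7/10, q = 3/5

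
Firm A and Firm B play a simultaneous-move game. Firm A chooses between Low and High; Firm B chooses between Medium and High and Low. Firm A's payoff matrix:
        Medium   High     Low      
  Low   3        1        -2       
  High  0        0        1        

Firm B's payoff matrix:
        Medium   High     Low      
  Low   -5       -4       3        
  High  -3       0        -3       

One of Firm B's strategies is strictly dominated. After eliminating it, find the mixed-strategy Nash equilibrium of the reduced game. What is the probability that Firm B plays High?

Firm B's strategy Medium is strictly dominated by High: -4 > -5 and 0 > -3. Eliminate Medium.
For Firm A to be willing to mix, Firm A must be indifferent between Low and High, which pins down Firm B's mix.
  Firm A's expected payoff from Low: q·1 + (1−q)·(-2) = 3q - 2
  Firm A's expected payoff from High: q·0 + (1−q)·1 = -q + 1
  3q - 2 = -q + 1  ⇒  4q = 3  ⇒  q = 3/4.

q = 3/4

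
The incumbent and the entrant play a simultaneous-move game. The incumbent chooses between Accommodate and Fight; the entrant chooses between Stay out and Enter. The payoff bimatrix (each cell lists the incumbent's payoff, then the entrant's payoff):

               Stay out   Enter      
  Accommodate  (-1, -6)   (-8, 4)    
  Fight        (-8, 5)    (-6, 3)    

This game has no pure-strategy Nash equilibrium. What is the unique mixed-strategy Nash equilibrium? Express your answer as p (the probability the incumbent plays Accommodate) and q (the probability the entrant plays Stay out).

p = 1/6, q = 2/9

The entrant's indifference between Stay out and Enter determines the incumbent's mixing probability p:
  the entrant's payoff from Stay out: p·(-6) + (1−p)·5 = -11p + 5
  the entrant's payoff from Enter: p·4 + (1−p)·3 = p + 3
  -11p + 5 = p + 3  ⇒  -12p = -2  ⇒  p = 1/6.
For the incumbent to be willing to mix, the incumbent must be indifferent between Accommodate and Fight, which pins down the entrant's mix.
  the incumbent's payoff from Accommodate: q·(-1) + (1−q)·(-8) = 7q - 8
  the incumbent's payoff from Fight: q·(-8) + (1−q)·(-6) = -2q - 6
  7q - 8 = -2q - 6  ⇒  9q = 2  ⇒  q = 2/9.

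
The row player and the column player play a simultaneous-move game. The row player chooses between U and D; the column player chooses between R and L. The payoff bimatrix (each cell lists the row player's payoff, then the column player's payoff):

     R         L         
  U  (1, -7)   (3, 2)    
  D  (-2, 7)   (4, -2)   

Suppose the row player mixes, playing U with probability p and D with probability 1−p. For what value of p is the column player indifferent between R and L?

In a mixed equilibrium the column player is indifferent between R and L; this condition fixes p.
  the column player's payoff to R: p·(-7) + (1−p)·7 = -14p + 7
  the column player's payoff to L: p·2 + (1−p)·(-2) = 4p - 2
  -14p + 7 = 4p - 2  ⇒  -18p = -9  ⇒  p = 1/2.

p = 1/2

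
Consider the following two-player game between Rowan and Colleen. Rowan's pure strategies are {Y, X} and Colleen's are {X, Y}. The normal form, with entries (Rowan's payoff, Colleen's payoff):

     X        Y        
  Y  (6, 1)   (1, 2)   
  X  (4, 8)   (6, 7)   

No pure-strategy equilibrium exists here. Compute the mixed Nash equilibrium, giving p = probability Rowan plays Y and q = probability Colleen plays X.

p = 1/2, q = 5/7

For Colleen to be willing to mix, Colleen must be indifferent between X and Y, which pins down Rowan's mix.
  Colleen's expected payoff from X: p·1 + (1−p)·8 = -7p + 8
  Colleen's expected payoff from Y: p·2 + (1−p)·7 = -5p + 7
  -7p + 8 = -5p + 7  ⇒  -2p = -1  ⇒  p = 1/2.
Set Rowan's expected payoff from Y equal to that from X:
  Rowan's expected payoff from Y: q·6 + (1−q)·1 = 5q + 1
  Rowan's expected payoff from X: q·4 + (1−q)·6 = -2q + 6
  5q + 1 = -2q + 6  ⇒  7q = 5  ⇒  q = 5/7.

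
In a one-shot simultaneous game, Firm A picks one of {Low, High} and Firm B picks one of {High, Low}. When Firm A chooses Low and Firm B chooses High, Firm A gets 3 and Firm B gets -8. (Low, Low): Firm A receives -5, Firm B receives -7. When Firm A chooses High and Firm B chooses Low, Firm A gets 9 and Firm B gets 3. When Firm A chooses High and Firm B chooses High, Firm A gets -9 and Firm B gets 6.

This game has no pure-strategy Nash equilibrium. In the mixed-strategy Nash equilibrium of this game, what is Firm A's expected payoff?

In a mixed equilibrium Firm A is indifferent between Low and High; this condition fixes q.
  Firm A's payoff from Low: q·3 + (1−q)·(-5) = 8q - 5
  Firm A's payoff from High: q·(-9) + (1−q)·9 = -18q + 9
  8q - 5 = -18q + 9  ⇒  26q = 14  ⇒  q = 7/13.
At equilibrium Firm A is indifferent across rows, so Firm A's payoff equals the payoff from Low: (7/13)·3 + (6/13)·(-5) = -9/13.

-9/13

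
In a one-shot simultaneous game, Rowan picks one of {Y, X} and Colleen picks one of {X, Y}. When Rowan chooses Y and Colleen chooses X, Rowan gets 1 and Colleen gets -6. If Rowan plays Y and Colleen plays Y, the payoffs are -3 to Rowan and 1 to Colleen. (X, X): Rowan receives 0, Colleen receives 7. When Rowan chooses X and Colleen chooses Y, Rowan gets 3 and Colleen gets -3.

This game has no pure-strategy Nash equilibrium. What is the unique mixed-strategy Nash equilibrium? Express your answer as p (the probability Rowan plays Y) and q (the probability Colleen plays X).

p = 10/17, q = 6/7

For Colleen to be willing to mix, Colleen must be indifferent between X and Y, which pins down Rowan's mix.
  Colleen's payoff from X: p·(-6) + (1−p)·7 = -13p + 7
  Colleen's payoff from Y: p·1 + (1−p)·(-3) = 4p - 3
  -13p + 7 = 4p - 3  ⇒  -17p = -10  ⇒  p = 10/17.
For Rowan to be willing to mix, Rowan must be indifferent between Y and X, which pins down Colleen's mix.
  Rowan's payoff to Y: q·1 + (1−q)·(-3) = 4q - 3
  Rowan's payoff to X: q·0 + (1−q)·3 = -3q + 3
  4q - 3 = -3q + 3  ⇒  7q = 6  ⇒  q = 6/7.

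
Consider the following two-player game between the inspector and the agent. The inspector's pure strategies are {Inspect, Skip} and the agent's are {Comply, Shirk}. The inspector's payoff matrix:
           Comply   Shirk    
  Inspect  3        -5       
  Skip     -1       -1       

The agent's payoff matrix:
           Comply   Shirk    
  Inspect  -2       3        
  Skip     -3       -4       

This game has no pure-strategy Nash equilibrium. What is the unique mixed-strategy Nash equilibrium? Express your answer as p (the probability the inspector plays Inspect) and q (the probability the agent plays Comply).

The agent's indifference between Comply and Shirk determines the inspector's mixing probability p:
  the agent's payoff to Comply: p·(-2) + (1−p)·(-3) = p - 3
  the agent's payoff to Shirk: p·3 + (1−p)·(-4) = 7p - 4
  p - 3 = 7p - 4  ⇒  -6p = -1  ⇒  p = 1/6.
The agent's mix must leave the inspector indifferent between Inspect and Skip.
  the inspector's payoff to Inspect: q·3 + (1−q)·(-5) = 8q - 5
  the inspector's payoff to Skip: q·(-1) + (1−q)·(-1) = -1
  8q - 5 = -1  ⇒  8q = 4  ⇒  q = 1/2.

p = 1/6, q = 1/2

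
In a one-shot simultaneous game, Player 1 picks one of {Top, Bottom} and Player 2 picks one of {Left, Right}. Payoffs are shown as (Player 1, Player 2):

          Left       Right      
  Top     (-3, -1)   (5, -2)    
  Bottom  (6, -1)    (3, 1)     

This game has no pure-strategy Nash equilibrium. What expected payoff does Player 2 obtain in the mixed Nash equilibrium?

-1

Player 2's indifference between Left and Right determines Player 1's mixing probability p:
  Player 2's payoff from Left: p·(-1) + (1−p)·(-1) = -1
  Player 2's payoff from Right: p·(-2) + (1−p)·1 = -3p + 1
  -1 = -3p + 1  ⇒  3p = 2  ⇒  p = 2/3.
At equilibrium Player 2 is indifferent across columns, so Player 2's payoff equals the payoff from Left: (2/3)·(-1) + (1/3)·(-1) = -1.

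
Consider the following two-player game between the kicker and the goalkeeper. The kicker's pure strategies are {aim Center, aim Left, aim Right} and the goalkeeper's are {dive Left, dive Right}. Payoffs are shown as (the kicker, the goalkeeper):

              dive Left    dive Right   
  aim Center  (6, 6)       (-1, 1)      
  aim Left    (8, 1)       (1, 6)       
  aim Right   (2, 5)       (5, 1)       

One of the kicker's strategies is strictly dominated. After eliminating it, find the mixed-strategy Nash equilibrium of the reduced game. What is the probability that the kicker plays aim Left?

p = 4/9

The kicker's strategy aim Center is strictly dominated by aim Left: 8 > 6 and 1 > -1. Eliminate aim Center.
Set the goalkeeper's expected payoff from dive Left equal to that from dive Right:
  the goalkeeper's payoff to dive Left: p·1 + (1−p)·5 = -4p + 5
  the goalkeeper's payoff to dive Right: p·6 + (1−p)·1 = 5p + 1
  -4p + 5 = 5p + 1  ⇒  -9p = -4  ⇒  p = 4/9.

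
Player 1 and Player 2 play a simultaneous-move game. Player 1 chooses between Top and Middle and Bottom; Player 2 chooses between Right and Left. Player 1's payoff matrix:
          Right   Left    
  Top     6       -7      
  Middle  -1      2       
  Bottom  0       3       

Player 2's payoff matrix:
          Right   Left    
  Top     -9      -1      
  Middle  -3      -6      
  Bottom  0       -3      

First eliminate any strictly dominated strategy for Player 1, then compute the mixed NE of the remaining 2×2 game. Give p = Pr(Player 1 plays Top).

Player 1's strategy Middle is strictly dominated by Bottom: 0 > -1 and 3 > 2. Eliminate Middle.
For Player 2 to be willing to mix, Player 2 must be indifferent between Right and Left, which pins down Player 1's mix.
  Player 2's payoff to Right: p·(-9) + (1−p)·0 = -9p
  Player 2's payoff to Left: p·(-1) + (1−p)·(-3) = 2p - 3
  -9p = 2p - 3  ⇒  -11p = -3  ⇒  p = 3/11.

p = 3/11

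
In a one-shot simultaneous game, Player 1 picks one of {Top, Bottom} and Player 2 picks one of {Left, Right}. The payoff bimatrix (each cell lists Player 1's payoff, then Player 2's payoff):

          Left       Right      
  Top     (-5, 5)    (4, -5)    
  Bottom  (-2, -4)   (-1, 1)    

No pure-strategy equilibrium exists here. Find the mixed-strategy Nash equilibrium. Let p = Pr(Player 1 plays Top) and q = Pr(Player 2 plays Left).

p = 1/3, q = 5/8

Player 2's indifference between Left and Right determines Player 1's mixing probability p:
  Player 2's expected payoff from Left: p·5 + (1−p)·(-4) = 9p - 4
  Player 2's expected payoff from Right: p·(-5) + (1−p)·1 = -6p + 1
  9p - 4 = -6p + 1  ⇒  15p = 5  ⇒  p = 1/3.
Player 2's mix must leave Player 1 indifferent between Top and Bottom.
  Player 1's payoff to Top: q·(-5) + (1−q)·4 = -9q + 4
  Player 1's payoff to Bottom: q·(-2) + (1−q)·(-1) = -q - 1
  -9q + 4 = -q - 1  ⇒  -8q = -5  ⇒  q = 5/8.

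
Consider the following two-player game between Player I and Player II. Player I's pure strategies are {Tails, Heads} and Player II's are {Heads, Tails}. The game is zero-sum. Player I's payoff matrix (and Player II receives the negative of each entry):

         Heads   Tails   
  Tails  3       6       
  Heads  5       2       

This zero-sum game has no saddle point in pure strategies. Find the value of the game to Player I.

Player I's indifference between Tails and Heads determines Player II's mixing probability q:
  Player I's payoff to Tails: q·3 + (1−q)·6 = -3q + 6
  Player I's payoff to Heads: q·5 + (1−q)·2 = 3q + 2
  -3q + 6 = 3q + 2  ⇒  -6q = -4  ⇒  q = 2/3.
The value is Player I's expected payoff against this mix (using Tails): (2/3)·3 + (1/3)·6 = 4.

v = 4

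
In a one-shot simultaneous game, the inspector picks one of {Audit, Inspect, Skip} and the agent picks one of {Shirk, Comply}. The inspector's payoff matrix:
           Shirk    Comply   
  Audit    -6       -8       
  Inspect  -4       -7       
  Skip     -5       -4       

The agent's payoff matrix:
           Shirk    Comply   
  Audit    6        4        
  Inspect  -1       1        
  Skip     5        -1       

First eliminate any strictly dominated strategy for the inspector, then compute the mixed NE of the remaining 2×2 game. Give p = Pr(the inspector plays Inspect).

The inspector's strategy Audit is strictly dominated by Inspect: -4 > -6 and -7 > -8. Eliminate Audit.
The agent's indifference between Shirk and Comply determines the inspector's mixing probability p:
  the agent's payoff to Shirk: p·(-1) + (1−p)·5 = -6p + 5
  the agent's payoff to Comply: p·1 + (1−p)·(-1) = 2p - 1
  -6p + 5 = 2p - 1  ⇒  -8p = -6  ⇒  p = 3/4.

p = 3/4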